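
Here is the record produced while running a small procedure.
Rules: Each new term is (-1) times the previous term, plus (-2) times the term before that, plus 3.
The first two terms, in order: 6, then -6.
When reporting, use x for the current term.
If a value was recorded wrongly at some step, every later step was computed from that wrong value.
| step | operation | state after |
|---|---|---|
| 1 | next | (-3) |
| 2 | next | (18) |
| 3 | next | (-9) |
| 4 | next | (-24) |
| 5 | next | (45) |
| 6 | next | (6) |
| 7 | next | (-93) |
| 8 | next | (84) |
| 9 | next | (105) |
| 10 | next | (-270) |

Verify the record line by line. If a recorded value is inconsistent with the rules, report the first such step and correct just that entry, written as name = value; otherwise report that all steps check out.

no error

Recomputing the run from the initial state:
step 1: x = -3
step 2: x = 18
step 3: x = -9
step 4: x = -24
step 5: x = 45
step 6: x = 6
step 7: x = -93
step 8: x = 84
step 9: x = 105
step 10: x = -270
This matches the record at every step.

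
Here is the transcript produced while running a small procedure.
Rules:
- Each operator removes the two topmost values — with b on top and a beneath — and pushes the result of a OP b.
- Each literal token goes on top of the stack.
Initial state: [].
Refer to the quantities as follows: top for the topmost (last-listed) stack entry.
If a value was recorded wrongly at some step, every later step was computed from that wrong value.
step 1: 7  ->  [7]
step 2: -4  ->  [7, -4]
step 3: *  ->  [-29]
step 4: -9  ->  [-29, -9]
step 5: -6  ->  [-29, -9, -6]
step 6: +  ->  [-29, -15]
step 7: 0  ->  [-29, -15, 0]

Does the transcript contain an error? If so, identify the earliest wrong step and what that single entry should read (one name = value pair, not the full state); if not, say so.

step 3, top = -28

1. push 7: top = 7 (checks out)
2. push -4: top = -4 (no discrepancy)
3. 7 * -4 = -28 (the recorded entry deviates here)
So the first discrepancy is step 3, where the right value is top = -28.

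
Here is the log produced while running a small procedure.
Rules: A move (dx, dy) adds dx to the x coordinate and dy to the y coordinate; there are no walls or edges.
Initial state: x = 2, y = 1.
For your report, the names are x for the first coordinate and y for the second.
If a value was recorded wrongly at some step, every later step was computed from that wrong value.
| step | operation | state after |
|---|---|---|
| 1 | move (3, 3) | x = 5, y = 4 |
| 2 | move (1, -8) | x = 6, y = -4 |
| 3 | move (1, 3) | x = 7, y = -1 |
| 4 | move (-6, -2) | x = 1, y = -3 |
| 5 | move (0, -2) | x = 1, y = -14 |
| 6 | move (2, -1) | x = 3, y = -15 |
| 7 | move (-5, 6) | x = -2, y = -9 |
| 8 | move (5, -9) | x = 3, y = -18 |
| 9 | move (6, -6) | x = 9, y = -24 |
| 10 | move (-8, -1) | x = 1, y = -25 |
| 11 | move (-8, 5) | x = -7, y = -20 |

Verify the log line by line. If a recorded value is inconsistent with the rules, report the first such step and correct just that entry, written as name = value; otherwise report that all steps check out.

step 5, y = -5

Recomputing the run from the initial state:
step 1: x = 5, y = 4
step 2: x = 6, y = -4
step 3: x = 7, y = -1
step 4: x = 1, y = -3
step 5: x = 1, y = -5
step 6: x = 3, y = -6
step 7: x = -2, y = 0
step 8: x = 3, y = -9
step 9: x = 9, y = -15
step 10: x = 1, y = -16
step 11: x = -7, y = -11
The first disagreement with the log is at step 5, where the value should be y = -5.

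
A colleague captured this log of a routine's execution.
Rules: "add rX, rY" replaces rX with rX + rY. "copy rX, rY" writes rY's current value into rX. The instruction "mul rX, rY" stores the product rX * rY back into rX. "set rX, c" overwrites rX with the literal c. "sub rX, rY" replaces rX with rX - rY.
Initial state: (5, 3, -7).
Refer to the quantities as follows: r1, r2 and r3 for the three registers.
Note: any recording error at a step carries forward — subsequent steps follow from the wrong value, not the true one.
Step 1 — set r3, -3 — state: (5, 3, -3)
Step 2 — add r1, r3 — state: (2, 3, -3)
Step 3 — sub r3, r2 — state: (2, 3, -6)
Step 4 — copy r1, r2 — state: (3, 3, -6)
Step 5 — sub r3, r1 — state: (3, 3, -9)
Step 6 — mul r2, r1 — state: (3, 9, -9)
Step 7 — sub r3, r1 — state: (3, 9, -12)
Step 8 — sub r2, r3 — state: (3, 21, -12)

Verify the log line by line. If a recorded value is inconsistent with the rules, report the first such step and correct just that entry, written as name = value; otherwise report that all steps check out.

no error

step 1: r3 = -3 -> matches
step 2: r1 = 5 + -3 = 2 -> matches
step 3: r3 = -3 - 3 = -6 -> confirmed correct
step 4: r1 = 3 -> verified
step 5: r3 = -6 - 3 = -9 -> in agreement
step 6: r2 = 3 * 3 = 9 -> exactly as logged
step 7: r3 = -9 - 3 = -12 -> exactly as logged
step 8: r2 = 9 - -12 = 21 -> checks out
The whole run recomputes cleanly — no discrepancies.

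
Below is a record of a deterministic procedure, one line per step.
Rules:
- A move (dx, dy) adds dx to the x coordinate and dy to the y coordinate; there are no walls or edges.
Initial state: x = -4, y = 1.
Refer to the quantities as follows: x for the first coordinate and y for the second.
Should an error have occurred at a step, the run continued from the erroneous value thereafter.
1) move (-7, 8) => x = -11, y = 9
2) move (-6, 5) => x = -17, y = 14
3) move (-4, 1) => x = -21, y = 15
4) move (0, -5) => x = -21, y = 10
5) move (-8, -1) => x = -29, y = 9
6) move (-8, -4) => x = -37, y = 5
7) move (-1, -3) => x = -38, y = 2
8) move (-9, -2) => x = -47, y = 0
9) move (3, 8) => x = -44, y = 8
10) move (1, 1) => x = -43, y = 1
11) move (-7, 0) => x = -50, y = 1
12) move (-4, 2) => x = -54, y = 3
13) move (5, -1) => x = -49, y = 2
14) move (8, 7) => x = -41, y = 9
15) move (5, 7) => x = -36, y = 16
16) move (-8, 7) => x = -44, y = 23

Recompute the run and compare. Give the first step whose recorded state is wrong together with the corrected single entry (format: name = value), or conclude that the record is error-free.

step 1: x = -4 + (-7) = -11, y = 1 + (8) = 9 -> agrees with the record
step 2: x = -11 + (-6) = -17, y = 9 + (5) = 14 -> in agreement
step 3: x = -17 + (-4) = -21, y = 14 + (1) = 15 -> no discrepancy
step 4: x = -21 + (0) = -21, y = 15 + (-5) = 10 -> in agreement
step 5: x = -21 + (-8) = -29, y = 10 + (-1) = 9 -> checks out
step 6: x = -29 + (-8) = -37, y = 9 + (-4) = 5 -> same as recorded
step 7: x = -37 + (-1) = -38, y = 5 + (-3) = 2 -> no discrepancy
step 8: x = -38 + (-9) = -47, y = 2 + (-2) = 0 -> in agreement
step 9: x = -47 + (3) = -44, y = 0 + (8) = 8 -> exactly as logged
step 10: x = -44 + (1) = -43, y = 8 + (1) = 9 -> not what was recorded
That makes step 10 the first incorrect line — y = 9 is what it should show.

step 10, y = 9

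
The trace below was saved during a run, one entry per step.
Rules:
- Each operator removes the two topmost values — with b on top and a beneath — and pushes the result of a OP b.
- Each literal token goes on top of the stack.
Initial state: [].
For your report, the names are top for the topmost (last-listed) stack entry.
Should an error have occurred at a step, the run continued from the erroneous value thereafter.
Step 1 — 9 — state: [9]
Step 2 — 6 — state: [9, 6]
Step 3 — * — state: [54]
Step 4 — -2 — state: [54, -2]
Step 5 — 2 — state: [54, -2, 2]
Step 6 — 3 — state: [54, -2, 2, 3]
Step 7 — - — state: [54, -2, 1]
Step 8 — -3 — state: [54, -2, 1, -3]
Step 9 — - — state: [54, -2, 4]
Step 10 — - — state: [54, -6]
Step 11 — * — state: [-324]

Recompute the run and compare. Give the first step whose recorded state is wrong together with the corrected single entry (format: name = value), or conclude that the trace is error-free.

step 7, top = -1

Step 1: push 9: top = 9 — checks out.
Step 2: push 6: top = 6 — exactly as logged.
Step 3: 9 * 6 = 54 — agrees with the trace.
Step 4: push -2: top = -2 — consistent with the trace.
Step 5: push 2: top = 2 — in agreement.
Step 6: push 3: top = 3 — consistent with the trace.
Step 7: 2 - 3 = -1 — first mismatch against the trace.
That makes step 7 the first incorrect line — top = -1 is what it should show.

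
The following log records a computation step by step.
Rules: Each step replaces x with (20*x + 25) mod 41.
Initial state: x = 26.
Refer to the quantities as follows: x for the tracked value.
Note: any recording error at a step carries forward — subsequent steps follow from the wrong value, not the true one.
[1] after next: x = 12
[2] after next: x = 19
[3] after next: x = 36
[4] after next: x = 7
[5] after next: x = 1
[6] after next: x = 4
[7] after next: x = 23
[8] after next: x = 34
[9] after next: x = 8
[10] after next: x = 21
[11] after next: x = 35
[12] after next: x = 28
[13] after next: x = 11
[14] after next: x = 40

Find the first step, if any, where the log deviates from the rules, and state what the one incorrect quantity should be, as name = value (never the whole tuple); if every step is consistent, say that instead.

no error

step 1: x = (20*26 + 25) mod 41 = 12 -> verified
step 2: x = (20*12 + 25) mod 41 = 19 -> agrees with the log
step 3: x = (20*19 + 25) mod 41 = 36 -> in agreement
step 4: x = (20*36 + 25) mod 41 = 7 -> same as recorded
step 5: x = (20*7 + 25) mod 41 = 1 -> matches
step 6: x = (20*1 + 25) mod 41 = 4 -> agrees with the log
step 7: x = (20*4 + 25) mod 41 = 23 -> no discrepancy
step 8: x = (20*23 + 25) mod 41 = 34 -> same as recorded
step 9: x = (20*34 + 25) mod 41 = 8 -> verified
step 10: x = (20*8 + 25) mod 41 = 21 -> verified
step 11: x = (20*21 + 25) mod 41 = 35 -> agrees with the log
step 12: x = (20*35 + 25) mod 41 = 28 -> verified
step 13: x = (20*28 + 25) mod 41 = 11 -> no discrepancy
step 14: x = (20*11 + 25) mod 41 = 40 -> matches
Nothing is out of place; the run is error-free.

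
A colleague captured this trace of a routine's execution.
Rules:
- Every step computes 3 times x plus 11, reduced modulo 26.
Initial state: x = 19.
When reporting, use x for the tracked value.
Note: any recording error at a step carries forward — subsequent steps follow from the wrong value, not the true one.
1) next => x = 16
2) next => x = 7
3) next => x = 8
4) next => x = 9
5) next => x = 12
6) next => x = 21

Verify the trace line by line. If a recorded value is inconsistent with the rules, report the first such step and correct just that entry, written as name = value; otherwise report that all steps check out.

Recomputing the run from the initial state:
step 1: x = 16
step 2: x = 7
step 3: x = 6
step 4: x = 3
step 5: x = 20
step 6: x = 19
The first disagreement with the trace is at step 3, where the value should be x = 6.

step 3, x = 6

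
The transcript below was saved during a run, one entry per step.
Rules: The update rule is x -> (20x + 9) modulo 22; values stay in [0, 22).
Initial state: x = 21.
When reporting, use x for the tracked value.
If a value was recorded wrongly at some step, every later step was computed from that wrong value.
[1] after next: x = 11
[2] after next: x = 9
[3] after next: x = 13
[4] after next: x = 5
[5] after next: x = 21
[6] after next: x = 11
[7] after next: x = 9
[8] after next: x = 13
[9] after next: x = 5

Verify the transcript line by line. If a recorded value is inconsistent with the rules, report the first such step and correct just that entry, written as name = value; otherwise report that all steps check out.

1. x = (20*21 + 9) mod 22 = 11 (confirmed correct)
2. x = (20*11 + 9) mod 22 = 9 (matches)
3. x = (20*9 + 9) mod 22 = 13 (confirmed correct)
4. x = (20*13 + 9) mod 22 = 5 (verified)
5. x = (20*5 + 9) mod 22 = 21 (matches)
6. x = (20*21 + 9) mod 22 = 11 (in agreement)
7. x = (20*11 + 9) mod 22 = 9 (verified)
8. x = (20*9 + 9) mod 22 = 13 (consistent with the transcript)
9. x = (20*13 + 9) mod 22 = 5 (in agreement)
Nothing is out of place; the run is error-free.

no error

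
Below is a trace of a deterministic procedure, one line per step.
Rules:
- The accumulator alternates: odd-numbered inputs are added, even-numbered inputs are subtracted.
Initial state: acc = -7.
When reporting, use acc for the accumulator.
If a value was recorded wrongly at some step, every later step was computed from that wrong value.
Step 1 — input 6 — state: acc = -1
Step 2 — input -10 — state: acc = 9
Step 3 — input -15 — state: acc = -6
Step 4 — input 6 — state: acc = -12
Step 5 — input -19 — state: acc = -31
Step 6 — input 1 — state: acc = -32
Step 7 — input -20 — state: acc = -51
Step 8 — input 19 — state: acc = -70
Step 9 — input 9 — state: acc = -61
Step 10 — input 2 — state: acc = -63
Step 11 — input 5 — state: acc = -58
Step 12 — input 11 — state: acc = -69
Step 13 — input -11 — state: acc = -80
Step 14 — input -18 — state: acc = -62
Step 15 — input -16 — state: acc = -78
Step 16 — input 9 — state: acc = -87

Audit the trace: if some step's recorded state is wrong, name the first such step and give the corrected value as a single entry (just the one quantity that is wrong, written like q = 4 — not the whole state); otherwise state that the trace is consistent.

step 7, acc = -52

1. acc = -7 + 6 = -1 (agrees with the trace)
2. acc = -1 - -10 = 9 (confirmed correct)
3. acc = 9 + -15 = -6 (no discrepancy)
4. acc = -6 - 6 = -12 (exactly as logged)
5. acc = -12 + -19 = -31 (checks out)
6. acc = -31 - 1 = -32 (exactly as logged)
7. acc = -32 + -20 = -52 (not what was recorded)
Conclusion: step 7 carries the first error; the entry should be acc = -52.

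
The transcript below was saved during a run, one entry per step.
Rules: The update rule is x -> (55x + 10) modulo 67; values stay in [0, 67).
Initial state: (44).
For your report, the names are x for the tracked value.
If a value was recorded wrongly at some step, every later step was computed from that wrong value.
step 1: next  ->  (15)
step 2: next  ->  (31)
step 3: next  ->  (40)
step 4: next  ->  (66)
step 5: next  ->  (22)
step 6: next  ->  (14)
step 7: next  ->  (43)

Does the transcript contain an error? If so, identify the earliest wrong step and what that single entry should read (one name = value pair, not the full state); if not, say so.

step 1, x = 18

Recomputing the run from the initial state:
step 1: x = 18
step 2: x = 62
step 3: x = 3
step 4: x = 41
step 5: x = 54
step 6: x = 32
step 7: x = 28
The first disagreement with the transcript is at step 1, where the value should be x = 18.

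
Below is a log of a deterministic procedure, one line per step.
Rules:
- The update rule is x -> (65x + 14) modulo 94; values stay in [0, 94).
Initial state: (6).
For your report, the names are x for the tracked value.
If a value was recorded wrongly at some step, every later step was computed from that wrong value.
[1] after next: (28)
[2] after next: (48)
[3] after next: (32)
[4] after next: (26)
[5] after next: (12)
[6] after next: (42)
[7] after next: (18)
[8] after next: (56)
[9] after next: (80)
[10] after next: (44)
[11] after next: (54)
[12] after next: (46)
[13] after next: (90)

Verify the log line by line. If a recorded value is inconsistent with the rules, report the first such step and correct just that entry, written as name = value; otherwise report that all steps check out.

Recomputing the run from the initial state:
step 1: x = 28
step 2: x = 48
step 3: x = 32
step 4: x = 26
step 5: x = 12
step 6: x = 42
step 7: x = 18
step 8: x = 56
step 9: x = 82
step 10: x = 80
step 11: x = 44
step 12: x = 54
step 13: x = 46
The first disagreement with the log is at step 9, where the value should be x = 82.

step 9, x = 82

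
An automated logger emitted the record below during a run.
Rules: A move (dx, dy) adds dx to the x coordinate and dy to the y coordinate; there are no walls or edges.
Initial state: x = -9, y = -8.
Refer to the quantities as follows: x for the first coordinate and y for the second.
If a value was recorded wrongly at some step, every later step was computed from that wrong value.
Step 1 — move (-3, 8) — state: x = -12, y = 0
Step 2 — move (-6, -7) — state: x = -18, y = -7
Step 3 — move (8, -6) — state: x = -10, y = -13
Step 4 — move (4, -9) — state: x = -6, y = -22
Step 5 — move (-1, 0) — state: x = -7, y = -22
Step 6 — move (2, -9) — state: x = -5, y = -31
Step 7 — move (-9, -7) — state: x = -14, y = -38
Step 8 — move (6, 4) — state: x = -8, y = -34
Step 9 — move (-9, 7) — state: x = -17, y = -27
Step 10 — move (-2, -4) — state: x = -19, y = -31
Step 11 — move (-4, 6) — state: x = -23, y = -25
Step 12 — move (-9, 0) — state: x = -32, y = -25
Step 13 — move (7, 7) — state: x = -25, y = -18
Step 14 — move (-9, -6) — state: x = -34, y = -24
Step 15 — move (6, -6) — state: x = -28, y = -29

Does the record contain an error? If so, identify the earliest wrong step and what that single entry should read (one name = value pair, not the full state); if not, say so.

Recomputing the run from the initial state:
step 1: x = -12, y = 0
step 2: x = -18, y = -7
step 3: x = -10, y = -13
step 4: x = -6, y = -22
step 5: x = -7, y = -22
step 6: x = -5, y = -31
step 7: x = -14, y = -38
step 8: x = -8, y = -34
step 9: x = -17, y = -27
step 10: x = -19, y = -31
step 11: x = -23, y = -25
step 12: x = -32, y = -25
step 13: x = -25, y = -18
step 14: x = -34, y = -24
step 15: x = -28, y = -30
The first disagreement with the record is at step 15, where the value should be y = -30.

step 15, y = -30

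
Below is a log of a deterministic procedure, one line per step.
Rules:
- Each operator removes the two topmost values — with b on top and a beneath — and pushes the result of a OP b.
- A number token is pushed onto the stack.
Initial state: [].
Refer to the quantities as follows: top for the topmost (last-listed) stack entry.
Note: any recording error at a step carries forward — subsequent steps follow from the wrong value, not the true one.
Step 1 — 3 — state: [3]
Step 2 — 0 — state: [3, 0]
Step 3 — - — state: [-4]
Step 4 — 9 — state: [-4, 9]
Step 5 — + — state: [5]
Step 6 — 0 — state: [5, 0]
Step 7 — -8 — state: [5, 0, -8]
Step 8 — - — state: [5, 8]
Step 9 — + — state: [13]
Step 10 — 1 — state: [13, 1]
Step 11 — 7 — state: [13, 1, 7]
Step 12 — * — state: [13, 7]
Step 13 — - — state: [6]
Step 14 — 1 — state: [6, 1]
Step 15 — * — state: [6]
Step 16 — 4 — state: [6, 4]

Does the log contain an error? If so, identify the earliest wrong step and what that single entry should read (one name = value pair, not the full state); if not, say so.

step 3, top = 3

step 1: push 3: top = 3 -> matches
step 2: push 0: top = 0 -> agrees with the log
step 3: 3 - 0 = 3 -> the log disagrees here
That makes step 3 the first incorrect line — top = 3 is what it should show.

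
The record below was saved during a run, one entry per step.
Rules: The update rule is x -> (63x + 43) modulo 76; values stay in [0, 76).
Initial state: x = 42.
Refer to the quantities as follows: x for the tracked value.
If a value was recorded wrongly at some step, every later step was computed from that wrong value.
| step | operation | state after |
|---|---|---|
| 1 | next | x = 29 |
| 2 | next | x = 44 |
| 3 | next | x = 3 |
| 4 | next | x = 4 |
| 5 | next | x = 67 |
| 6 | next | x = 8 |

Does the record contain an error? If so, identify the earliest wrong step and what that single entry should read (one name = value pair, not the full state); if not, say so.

step 1: x = (63*42 + 43) mod 76 = 29 -> checks out
step 2: x = (63*29 + 43) mod 76 = 46 -> this is not what the record shows
The audit stops at step 2: the recorded entry is wrong and should be x = 46.

step 2, x = 46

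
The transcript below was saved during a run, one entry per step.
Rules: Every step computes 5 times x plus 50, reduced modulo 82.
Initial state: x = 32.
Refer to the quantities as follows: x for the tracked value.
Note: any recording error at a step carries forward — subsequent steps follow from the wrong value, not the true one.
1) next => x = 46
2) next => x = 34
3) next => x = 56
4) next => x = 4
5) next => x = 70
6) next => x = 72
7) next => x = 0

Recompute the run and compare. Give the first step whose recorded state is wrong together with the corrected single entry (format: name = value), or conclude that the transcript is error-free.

Step 1: x = (5*32 + 50) mod 82 = 46 — verified.
Step 2: x = (5*46 + 50) mod 82 = 34 — exactly as logged.
Step 3: x = (5*34 + 50) mod 82 = 56 — no discrepancy.
Step 4: x = (5*56 + 50) mod 82 = 2 — not what was recorded.
Conclusion: step 4 carries the first error; the entry should be x = 2.

step 4, x = 2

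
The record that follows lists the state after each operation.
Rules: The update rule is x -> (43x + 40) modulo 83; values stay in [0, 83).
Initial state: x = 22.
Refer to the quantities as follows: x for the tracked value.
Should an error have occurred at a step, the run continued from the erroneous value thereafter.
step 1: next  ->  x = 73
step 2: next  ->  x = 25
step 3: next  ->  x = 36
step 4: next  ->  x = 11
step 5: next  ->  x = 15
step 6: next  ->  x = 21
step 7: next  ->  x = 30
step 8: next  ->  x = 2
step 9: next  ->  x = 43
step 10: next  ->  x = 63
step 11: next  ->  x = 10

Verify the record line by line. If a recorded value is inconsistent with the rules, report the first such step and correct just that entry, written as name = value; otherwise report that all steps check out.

no error

step 1: x = (43*22 + 40) mod 83 = 73 -> checks out
step 2: x = (43*73 + 40) mod 83 = 25 -> checks out
step 3: x = (43*25 + 40) mod 83 = 36 -> exactly as logged
step 4: x = (43*36 + 40) mod 83 = 11 -> confirmed correct
step 5: x = (43*11 + 40) mod 83 = 15 -> in agreement
step 6: x = (43*15 + 40) mod 83 = 21 -> verified
step 7: x = (43*21 + 40) mod 83 = 30 -> verified
step 8: x = (43*30 + 40) mod 83 = 2 -> no discrepancy
step 9: x = (43*2 + 40) mod 83 = 43 -> exactly as logged
step 10: x = (43*43 + 40) mod 83 = 63 -> matches
step 11: x = (43*63 + 40) mod 83 = 10 -> consistent with the record
No step deviates from the rules.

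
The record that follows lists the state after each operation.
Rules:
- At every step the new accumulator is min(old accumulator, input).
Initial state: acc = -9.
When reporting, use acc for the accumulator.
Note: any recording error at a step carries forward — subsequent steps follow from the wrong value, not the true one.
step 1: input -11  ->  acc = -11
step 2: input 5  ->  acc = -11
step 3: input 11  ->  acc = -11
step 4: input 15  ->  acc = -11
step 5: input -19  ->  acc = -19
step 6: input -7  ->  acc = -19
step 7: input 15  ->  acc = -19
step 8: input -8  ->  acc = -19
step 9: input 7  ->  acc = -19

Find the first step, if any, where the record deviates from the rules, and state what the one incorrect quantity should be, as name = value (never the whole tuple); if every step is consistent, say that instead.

Recomputing the run from the initial state:
step 1: acc = -11
step 2: acc = -11
step 3: acc = -11
step 4: acc = -11
step 5: acc = -19
step 6: acc = -19
step 7: acc = -19
step 8: acc = -19
step 9: acc = -19
This matches the record at every step.

no error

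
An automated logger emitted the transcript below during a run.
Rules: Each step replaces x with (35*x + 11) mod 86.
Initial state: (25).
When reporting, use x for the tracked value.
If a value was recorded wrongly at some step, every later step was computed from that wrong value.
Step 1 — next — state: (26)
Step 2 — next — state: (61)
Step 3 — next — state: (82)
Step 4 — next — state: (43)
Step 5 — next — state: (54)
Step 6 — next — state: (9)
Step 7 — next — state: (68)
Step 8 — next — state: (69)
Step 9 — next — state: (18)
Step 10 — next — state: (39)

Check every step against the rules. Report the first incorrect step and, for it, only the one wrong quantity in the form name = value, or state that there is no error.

no error

Recomputing the run from the initial state:
step 1: x = 26
step 2: x = 61
step 3: x = 82
step 4: x = 43
step 5: x = 54
step 6: x = 9
step 7: x = 68
step 8: x = 69
step 9: x = 18
step 10: x = 39
This matches the transcript at every step.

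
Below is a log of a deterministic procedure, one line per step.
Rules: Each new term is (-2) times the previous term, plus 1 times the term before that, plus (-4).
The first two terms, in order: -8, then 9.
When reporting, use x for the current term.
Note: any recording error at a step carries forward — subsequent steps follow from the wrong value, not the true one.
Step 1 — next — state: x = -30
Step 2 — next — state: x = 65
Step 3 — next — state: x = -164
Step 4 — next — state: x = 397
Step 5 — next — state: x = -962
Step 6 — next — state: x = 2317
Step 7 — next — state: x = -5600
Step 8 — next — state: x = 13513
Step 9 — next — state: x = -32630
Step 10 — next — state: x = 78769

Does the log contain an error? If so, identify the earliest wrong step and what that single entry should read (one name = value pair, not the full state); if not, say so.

step 4, x = 389

step 1: x = -2*(9) + (1)*(-8) + (-4) = -30 -> exactly as logged
step 2: x = -2*(-30) + (1)*(9) + (-4) = 65 -> checks out
step 3: x = -2*(65) + (1)*(-30) + (-4) = -164 -> confirmed correct
step 4: x = -2*(-164) + (1)*(65) + (-4) = 389 -> this is not what the log shows
The audit stops at step 4: the recorded entry is wrong and should be x = 389.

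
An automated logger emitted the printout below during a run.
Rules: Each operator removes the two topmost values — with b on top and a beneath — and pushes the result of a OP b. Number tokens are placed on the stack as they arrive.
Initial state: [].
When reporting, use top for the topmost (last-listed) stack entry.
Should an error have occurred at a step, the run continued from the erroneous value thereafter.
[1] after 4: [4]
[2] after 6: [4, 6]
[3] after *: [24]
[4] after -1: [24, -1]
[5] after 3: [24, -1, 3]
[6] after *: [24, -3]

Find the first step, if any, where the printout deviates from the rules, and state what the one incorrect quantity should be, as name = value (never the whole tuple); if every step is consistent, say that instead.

no error

Step 1: push 4: top = 4 — exactly as logged.
Step 2: push 6: top = 6 — matches.
Step 3: 4 * 6 = 24 — in agreement.
Step 4: push -1: top = -1 — agrees with the printout.
Step 5: push 3: top = 3 — agrees with the printout.
Step 6: -1 * 3 = -3 — no discrepancy.
Every step is consistent.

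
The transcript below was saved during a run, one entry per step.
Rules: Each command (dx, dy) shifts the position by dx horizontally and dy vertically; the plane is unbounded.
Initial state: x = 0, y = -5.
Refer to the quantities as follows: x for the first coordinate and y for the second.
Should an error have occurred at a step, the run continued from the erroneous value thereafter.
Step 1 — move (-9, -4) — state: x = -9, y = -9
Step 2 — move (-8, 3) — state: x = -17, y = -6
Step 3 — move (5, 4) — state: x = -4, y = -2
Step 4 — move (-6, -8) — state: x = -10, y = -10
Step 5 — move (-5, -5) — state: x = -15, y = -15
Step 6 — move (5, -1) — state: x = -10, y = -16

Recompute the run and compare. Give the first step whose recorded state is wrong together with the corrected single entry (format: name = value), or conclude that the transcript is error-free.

step 1: x = 0 + (-9) = -9, y = -5 + (-4) = -9 -> confirmed correct
step 2: x = -9 + (-8) = -17, y = -9 + (3) = -6 -> exactly as logged
step 3: x = -17 + (5) = -12, y = -6 + (4) = -2 -> the entry is off here
That makes step 3 the first incorrect line — x = -12 is what it should show.

step 3, x = -12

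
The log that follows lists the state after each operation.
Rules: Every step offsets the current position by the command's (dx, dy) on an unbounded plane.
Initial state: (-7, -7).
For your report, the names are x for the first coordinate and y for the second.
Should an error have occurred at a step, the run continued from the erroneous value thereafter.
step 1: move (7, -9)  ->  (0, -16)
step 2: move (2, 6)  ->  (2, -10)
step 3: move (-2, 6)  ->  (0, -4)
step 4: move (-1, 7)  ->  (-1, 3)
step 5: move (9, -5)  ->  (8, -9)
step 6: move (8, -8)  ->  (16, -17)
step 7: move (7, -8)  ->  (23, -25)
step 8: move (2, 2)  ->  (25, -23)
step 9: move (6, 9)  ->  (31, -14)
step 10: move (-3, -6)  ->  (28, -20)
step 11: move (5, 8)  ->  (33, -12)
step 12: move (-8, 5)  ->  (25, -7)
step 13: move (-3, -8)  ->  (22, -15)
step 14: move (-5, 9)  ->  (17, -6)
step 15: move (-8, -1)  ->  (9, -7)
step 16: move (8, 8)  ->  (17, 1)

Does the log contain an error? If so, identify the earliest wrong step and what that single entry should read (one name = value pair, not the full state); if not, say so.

step 5, y = -2

Recomputing the run from the initial state:
step 1: x = 0, y = -16
step 2: x = 2, y = -10
step 3: x = 0, y = -4
step 4: x = -1, y = 3
step 5: x = 8, y = -2
step 6: x = 16, y = -10
step 7: x = 23, y = -18
step 8: x = 25, y = -16
step 9: x = 31, y = -7
step 10: x = 28, y = -13
step 11: x = 33, y = -5
step 12: x = 25, y = 0
step 13: x = 22, y = -8
step 14: x = 17, y = 1
step 15: x = 9, y = 0
step 16: x = 17, y = 8
The first disagreement with the log is at step 5, where the value should be y = -2.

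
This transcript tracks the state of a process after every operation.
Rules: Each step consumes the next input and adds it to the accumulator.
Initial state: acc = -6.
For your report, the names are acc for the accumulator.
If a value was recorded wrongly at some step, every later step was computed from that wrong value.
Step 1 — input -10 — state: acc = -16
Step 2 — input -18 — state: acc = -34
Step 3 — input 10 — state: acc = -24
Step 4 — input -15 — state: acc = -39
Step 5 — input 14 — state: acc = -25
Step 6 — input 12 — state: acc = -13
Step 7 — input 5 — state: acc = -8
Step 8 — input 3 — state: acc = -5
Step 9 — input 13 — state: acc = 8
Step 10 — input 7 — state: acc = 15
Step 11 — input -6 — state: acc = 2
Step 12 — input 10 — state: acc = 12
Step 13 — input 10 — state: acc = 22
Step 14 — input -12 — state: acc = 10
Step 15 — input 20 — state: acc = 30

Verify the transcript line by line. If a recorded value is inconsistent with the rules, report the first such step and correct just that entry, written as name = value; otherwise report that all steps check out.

step 11, acc = 9

step 1: acc = -6 + -10 = -16 -> matches
step 2: acc = -16 + -18 = -34 -> same as recorded
step 3: acc = -34 + 10 = -24 -> no discrepancy
step 4: acc = -24 + -15 = -39 -> no discrepancy
step 5: acc = -39 + 14 = -25 -> confirmed correct
step 6: acc = -25 + 12 = -13 -> exactly as logged
step 7: acc = -13 + 5 = -8 -> in agreement
step 8: acc = -8 + 3 = -5 -> verified
step 9: acc = -5 + 13 = 8 -> exactly as logged
step 10: acc = 8 + 7 = 15 -> matches
step 11: acc = 15 + -6 = 9 -> the transcript disagrees here
First deviation found at step 11; the corrected entry is acc = 9.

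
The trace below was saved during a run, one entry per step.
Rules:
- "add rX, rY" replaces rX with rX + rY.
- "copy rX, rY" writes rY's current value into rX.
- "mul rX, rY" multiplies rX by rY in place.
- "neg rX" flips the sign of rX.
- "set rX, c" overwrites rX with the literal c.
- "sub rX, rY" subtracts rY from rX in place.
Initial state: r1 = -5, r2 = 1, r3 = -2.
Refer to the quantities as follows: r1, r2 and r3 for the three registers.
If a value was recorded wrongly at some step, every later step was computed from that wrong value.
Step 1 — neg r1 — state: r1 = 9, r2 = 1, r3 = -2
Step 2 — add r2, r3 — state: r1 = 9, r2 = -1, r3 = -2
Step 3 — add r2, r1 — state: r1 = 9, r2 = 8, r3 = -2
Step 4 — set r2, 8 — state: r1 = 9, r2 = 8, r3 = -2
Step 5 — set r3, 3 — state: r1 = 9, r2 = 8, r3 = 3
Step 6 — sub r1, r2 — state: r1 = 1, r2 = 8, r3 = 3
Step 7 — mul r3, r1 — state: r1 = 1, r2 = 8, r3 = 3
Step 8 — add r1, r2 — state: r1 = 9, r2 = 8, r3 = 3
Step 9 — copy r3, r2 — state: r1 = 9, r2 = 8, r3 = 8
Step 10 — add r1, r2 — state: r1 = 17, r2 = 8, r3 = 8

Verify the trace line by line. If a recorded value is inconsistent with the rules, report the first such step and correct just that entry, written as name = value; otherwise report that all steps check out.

Step 1: r1 = -(-5) = 5 — the trace disagrees here.
The earliest wrong entry is at step 1: it should read r1 = 5.

step 1, r1 = 5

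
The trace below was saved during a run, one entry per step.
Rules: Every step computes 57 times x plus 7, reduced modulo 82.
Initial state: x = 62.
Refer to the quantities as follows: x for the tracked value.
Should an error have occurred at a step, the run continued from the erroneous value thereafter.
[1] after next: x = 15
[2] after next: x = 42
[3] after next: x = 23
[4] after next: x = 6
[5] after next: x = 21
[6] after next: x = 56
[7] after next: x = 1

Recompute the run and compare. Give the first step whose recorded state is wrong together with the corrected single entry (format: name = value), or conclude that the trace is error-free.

no error

Recomputing the run from the initial state:
step 1: x = 15
step 2: x = 42
step 3: x = 23
step 4: x = 6
step 5: x = 21
step 6: x = 56
step 7: x = 1
This matches the trace at every step.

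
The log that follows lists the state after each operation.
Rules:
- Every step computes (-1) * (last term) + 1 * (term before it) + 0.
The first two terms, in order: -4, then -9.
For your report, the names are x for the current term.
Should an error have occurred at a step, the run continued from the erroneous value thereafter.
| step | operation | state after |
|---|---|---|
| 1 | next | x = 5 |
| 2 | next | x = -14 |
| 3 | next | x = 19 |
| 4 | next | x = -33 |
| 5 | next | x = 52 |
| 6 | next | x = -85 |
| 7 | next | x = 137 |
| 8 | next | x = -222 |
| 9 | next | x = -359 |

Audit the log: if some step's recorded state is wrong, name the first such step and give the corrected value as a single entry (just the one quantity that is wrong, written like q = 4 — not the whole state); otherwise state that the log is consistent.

step 9, x = 359

Recomputing the run from the initial state:
step 1: x = 5
step 2: x = -14
step 3: x = 19
step 4: x = -33
step 5: x = 52
step 6: x = -85
step 7: x = 137
step 8: x = -222
step 9: x = 359
The first disagreement with the log is at step 9, where the value should be x = 359.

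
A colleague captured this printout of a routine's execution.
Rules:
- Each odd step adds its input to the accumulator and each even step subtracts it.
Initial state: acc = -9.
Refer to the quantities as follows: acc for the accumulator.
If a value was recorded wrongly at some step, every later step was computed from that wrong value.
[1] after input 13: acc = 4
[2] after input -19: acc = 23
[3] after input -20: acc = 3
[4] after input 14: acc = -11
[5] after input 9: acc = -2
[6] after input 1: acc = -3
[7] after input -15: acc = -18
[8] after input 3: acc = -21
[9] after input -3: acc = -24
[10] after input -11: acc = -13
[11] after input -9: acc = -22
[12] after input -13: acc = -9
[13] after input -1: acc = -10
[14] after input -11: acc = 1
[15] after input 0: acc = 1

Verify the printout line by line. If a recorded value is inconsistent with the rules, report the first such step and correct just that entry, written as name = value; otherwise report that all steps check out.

no error

step 1: acc = -9 + 13 = 4 -> matches
step 2: acc = 4 - -19 = 23 -> consistent with the printout
step 3: acc = 23 + -20 = 3 -> confirmed correct
step 4: acc = 3 - 14 = -11 -> confirmed correct
step 5: acc = -11 + 9 = -2 -> same as recorded
step 6: acc = -2 - 1 = -3 -> matches
step 7: acc = -3 + -15 = -18 -> consistent with the printout
step 8: acc = -18 - 3 = -21 -> no discrepancy
step 9: acc = -21 + -3 = -24 -> exactly as logged
step 10: acc = -24 - -11 = -13 -> checks out
step 11: acc = -13 + -9 = -22 -> exactly as logged
step 12: acc = -22 - -13 = -9 -> matches
step 13: acc = -9 + -1 = -10 -> no discrepancy
step 14: acc = -10 - -11 = 1 -> matches
step 15: acc = 1 + 0 = 1 -> matches
No step deviates from the rules.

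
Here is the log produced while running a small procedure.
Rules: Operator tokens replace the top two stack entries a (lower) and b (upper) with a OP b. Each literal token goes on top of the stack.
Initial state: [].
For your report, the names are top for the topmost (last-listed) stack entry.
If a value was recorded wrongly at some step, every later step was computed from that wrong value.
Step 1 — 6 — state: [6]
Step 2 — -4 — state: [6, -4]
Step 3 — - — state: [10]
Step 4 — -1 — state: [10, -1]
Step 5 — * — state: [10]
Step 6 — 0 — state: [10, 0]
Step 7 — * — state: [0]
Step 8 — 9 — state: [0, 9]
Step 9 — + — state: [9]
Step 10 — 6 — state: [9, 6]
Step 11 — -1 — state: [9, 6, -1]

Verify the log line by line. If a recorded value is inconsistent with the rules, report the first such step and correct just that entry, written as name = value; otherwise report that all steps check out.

step 5, top = -10

step 1: push 6: top = 6 -> consistent with the log
step 2: push -4: top = -4 -> same as recorded
step 3: 6 - -4 = 10 -> exactly as logged
step 4: push -1: top = -1 -> verified
step 5: 10 * -1 = -10 -> this is not what the log shows
So the first discrepancy is step 5, where the right value is top = -10.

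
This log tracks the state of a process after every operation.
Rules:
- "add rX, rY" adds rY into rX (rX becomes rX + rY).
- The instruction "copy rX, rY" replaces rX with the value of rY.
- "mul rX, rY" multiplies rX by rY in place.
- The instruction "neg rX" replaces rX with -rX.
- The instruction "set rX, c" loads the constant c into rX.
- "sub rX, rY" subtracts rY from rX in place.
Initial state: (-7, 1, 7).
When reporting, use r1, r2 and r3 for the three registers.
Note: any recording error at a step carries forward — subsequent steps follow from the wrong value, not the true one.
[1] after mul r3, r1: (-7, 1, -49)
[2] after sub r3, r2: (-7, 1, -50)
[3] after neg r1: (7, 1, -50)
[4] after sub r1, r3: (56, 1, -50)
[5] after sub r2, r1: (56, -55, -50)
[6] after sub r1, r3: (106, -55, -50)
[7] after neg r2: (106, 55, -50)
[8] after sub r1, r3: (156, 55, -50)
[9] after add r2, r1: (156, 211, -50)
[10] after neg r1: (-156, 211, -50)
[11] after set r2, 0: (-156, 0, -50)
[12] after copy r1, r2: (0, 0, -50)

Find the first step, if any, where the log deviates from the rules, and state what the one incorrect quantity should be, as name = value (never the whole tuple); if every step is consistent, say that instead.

step 4, r1 = 57

Recomputing the run from the initial state:
step 1: r1 = -7, r2 = 1, r3 = -49
step 2: r1 = -7, r2 = 1, r3 = -50
step 3: r1 = 7, r2 = 1, r3 = -50
step 4: r1 = 57, r2 = 1, r3 = -50
step 5: r1 = 57, r2 = -56, r3 = -50
step 6: r1 = 107, r2 = -56, r3 = -50
step 7: r1 = 107, r2 = 56, r3 = -50
step 8: r1 = 157, r2 = 56, r3 = -50
step 9: r1 = 157, r2 = 213, r3 = -50
step 10: r1 = -157, r2 = 213, r3 = -50
step 11: r1 = -157, r2 = 0, r3 = -50
step 12: r1 = 0, r2 = 0, r3 = -50
The first disagreement with the log is at step 4, where the value should be r1 = 57.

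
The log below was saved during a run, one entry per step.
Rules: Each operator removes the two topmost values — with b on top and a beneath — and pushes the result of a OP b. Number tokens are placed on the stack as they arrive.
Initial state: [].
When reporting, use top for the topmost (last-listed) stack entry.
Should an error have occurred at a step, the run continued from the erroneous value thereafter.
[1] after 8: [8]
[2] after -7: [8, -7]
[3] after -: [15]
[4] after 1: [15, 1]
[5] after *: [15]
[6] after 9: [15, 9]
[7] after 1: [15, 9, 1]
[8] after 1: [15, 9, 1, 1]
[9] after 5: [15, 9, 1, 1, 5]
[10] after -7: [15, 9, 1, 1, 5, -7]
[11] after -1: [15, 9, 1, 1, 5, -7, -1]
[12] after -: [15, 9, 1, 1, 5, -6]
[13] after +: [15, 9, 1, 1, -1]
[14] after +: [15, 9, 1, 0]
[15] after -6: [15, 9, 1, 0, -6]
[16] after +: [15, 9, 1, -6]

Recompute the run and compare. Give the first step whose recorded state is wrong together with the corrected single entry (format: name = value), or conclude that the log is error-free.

Step 1: push 8: top = 8 — exactly as logged.
Step 2: push -7: top = -7 — confirmed correct.
Step 3: 8 - -7 = 15 — same as recorded.
Step 4: push 1: top = 1 — exactly as logged.
Step 5: 15 * 1 = 15 — matches.
Step 6: push 9: top = 9 — verified.
Step 7: push 1: top = 1 — agrees with the log.
Step 8: push 1: top = 1 — confirmed correct.
Step 9: push 5: top = 5 — consistent with the log.
Step 10: push -7: top = -7 — confirmed correct.
Step 11: push -1: top = -1 — agrees with the log.
Step 12: -7 - -1 = -6 — in agreement.
Step 13: 5 + -6 = -1 — same as recorded.
Step 14: 1 + -1 = 0 — same as recorded.
Step 15: push -6: top = -6 — in agreement.
Step 16: 0 + -6 = -6 — in agreement.
All entries verified; no error found.

no error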